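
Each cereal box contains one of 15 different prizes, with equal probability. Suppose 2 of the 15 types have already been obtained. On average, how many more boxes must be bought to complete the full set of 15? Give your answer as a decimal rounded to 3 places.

Starting from 2 distinct types, each trial gives a new one with probability (15−i)/15 when i types are held, so the wait for the next new type is 15/(15−i).
E = 15/13 + 15/12 + 15/11 + 15/10 + 15/9 + 15/8 + 15/7 + 15/6 + 15/5 + 15/4 + 15/3 + 15/2 + 15/1 = 1145993/24024 ≈ 47.702.

47.702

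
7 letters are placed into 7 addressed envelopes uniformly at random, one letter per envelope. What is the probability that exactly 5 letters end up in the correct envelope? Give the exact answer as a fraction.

Choose which 5 of the 7 are fixed: C(7,5) = 21 ways.
The remaining 2 must have no fixed point: D(2) = 1.
P = 21·1/5040 = 1/240.

1/240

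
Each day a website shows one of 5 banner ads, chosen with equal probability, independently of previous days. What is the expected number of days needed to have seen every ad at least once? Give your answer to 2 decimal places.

11.42

After i distinct types are collected, each trial gives a new one with probability (5−i)/5, so the expected wait for the next new type is 5/(5−i).
E = 5/5 + 5/4 + 5/3 + 5/2 + 5/1 = 137/12 ≈ 11.42.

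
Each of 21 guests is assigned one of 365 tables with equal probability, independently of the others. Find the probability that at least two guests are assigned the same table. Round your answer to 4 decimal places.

It's easier to compute the probability that all 21 are distinct.
P(all distinct) = 365/365 · 364/365 · ··· · 345/365 ≈ 0.5563.
So the probability of at least one match is 1 − 0.5563 = 0.4437.

0.4437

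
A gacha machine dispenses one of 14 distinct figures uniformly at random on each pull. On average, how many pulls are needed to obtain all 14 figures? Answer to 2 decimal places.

After i distinct types are collected, each trial gives a new one with probability (14−i)/14, so the expected wait for the next new type is 14/(14−i).
E = 14/14 + 14/13 + 14/12 + 14/11 + 14/10 + 14/9 + 14/8 + 14/7 + 14/6 + 14/5 + 14/4 + 14/3 + 14/2 + 14/1 = 1171733/25740 ≈ 45.52.

45.52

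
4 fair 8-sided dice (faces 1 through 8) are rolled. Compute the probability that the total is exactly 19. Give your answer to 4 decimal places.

0.0820

There are 8^4 = 4096 equally likely outcomes.
The number of ordered 4-tuples from {1,…,8} summing to 19 is 336.
P(sum = 19) = 336/4096 = 21/256 ≈ 0.0820.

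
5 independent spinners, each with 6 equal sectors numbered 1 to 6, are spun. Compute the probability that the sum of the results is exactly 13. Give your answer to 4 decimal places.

0.0540

There are 6^5 = 7776 equally likely outcomes.
The number of ordered 5-tuples from {1,…,6} summing to 13 is 420.
P(sum = 13) = 420/7776 = 35/648 ≈ 0.0540.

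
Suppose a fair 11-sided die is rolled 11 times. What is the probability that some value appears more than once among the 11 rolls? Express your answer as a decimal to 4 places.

0.9999

P(all 11 different) = 11/11 · 10/11 · ··· · 1/11 ≈ 0.0001.
P(at least two equal) = 1 − 0.0001 = 0.9999.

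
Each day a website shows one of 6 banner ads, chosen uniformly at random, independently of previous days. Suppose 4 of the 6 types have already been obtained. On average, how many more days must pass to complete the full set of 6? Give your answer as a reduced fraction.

Starting from 4 distinct types, each trial gives a new one with probability (6−i)/6 when i types are held, so the wait for the next new type is 6/(6−i).
E = 6/2 + 6/1 = 9.

9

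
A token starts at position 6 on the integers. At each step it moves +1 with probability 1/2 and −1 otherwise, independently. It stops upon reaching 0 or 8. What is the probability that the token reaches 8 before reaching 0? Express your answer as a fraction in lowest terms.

3/4

With a fair step, P(i) = ½P(i−1) + ½P(i+1) with P(0)=0, P(8)=1 has the linear solution P(i) = i/8.
P(6) = 6/8 = 3/4.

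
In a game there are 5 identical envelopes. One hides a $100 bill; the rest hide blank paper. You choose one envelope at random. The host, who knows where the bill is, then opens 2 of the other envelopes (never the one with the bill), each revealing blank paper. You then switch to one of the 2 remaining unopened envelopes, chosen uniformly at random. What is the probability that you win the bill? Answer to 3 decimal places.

Your original envelope holds the bill with probability 1/5, so the other 4 collectively hold it with probability 4/5.
The host can always find 2 empty envelopes to open, so the reveals don't change that 4/5; it is now spread over the 2 remaining unopened envelopes.
P(win by switching) = (4/5) · (1/2) = 2/5 ≈ 0.400.

0.400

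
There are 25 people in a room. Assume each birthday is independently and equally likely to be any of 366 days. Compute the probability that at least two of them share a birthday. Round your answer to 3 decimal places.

It's easier to compute the probability that all 25 are distinct.
P(all distinct) = 366/366 · 365/366 · ··· · 342/366 ≈ 0.432.
So the probability of at least one match is 1 − 0.432 = 0.568.

0.568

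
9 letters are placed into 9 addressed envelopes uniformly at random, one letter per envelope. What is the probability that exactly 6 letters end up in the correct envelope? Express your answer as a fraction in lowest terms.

Choose which 6 of the 9 are fixed: C(9,6) = 84 ways.
The remaining 3 must have no fixed point: D(3) = 2.
P = 84·2/362880 = 1/2160.

1/2160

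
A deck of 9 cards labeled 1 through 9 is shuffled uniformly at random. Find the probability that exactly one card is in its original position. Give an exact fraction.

2119/5760

Choose which one is fixed: C(9,1) = 9 ways.
The remaining 8 must have no fixed point: D(8) = 14833.
P = 9·14833/362880 = 2119/5760.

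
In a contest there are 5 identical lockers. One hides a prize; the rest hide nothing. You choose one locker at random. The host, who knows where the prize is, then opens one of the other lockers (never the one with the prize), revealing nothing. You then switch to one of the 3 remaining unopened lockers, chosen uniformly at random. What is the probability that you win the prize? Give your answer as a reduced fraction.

4/15

Your original locker holds the prize with probability 1/5, so the other 4 collectively hold it with probability 4/5.
The host can always find an empty locker to open, so this doesn't change that 4/5; it is now spread over the 3 remaining unopened lockers.
P(win by switching) = (4/5) · (1/3) = 4/15.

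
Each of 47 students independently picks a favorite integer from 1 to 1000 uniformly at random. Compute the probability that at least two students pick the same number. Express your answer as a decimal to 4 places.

0.6665

It's easier to compute the probability that all 47 are distinct.
P(all distinct) = 1000/1000 · 999/1000 · ··· · 954/1000 ≈ 0.3335.
So the probability of at least one match is 1 − 0.3335 = 0.6665.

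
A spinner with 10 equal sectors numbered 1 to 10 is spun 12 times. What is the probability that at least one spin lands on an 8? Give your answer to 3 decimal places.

0.718

P(no spin lands on an 8) = (9/10)^12 ≈ 0.282.
P(at least one) = 1 − 0.282 = 0.718.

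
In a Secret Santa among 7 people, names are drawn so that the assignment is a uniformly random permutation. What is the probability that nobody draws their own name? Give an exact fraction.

103/280

This is the derangement probability: permutations of 7 with no fixed point.
D(7) = 7! · (1 − 1/1! + 1/2! − ··· + (−1)^7/7!) = 1854.
P = 1854/5040 = 103/280.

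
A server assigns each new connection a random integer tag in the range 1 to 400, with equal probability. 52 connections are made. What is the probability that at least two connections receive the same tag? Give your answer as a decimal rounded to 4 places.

It's easier to compute the probability that all 52 are distinct.
P(all distinct) = 400/400 · 399/400 · ··· · 349/400 ≈ 0.0312.
So the probability of at least one match is 1 − 0.0312 = 0.9688.

0.9688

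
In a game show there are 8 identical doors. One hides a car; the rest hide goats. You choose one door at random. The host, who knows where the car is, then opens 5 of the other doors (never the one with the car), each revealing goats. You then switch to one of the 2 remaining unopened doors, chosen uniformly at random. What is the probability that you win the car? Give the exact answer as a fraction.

Your original door holds the car with probability 1/8, so the other 7 collectively hold it with probability 7/8.
The host can always find 5 empty doors to open, so the reveals don't change that 7/8; it is now spread over the 2 remaining unopened doors.
P(win by switching) = (7/8) · (1/2) = 7/16.

7/16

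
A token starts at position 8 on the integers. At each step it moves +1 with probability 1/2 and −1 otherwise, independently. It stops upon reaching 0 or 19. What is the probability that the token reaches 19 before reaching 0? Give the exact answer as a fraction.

With a fair step, P(i) = ½P(i−1) + ½P(i+1) with P(0)=0, P(19)=1 has the linear solution P(i) = i/19.
P(8) = 8/19.

8/19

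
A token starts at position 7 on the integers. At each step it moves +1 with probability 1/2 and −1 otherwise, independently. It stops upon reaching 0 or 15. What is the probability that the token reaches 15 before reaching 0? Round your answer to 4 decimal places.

With a fair step, P(i) = ½P(i−1) + ½P(i+1) with P(0)=0, P(15)=1 has the linear solution P(i) = i/15.
P(7) = 7/15 ≈ 0.4667.

0.4667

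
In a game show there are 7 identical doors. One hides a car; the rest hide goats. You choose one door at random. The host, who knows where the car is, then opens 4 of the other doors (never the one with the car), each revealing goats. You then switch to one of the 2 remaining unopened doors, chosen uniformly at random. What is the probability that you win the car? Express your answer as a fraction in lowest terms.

3/7

Your original door holds the car with probability 1/7, so the other 6 collectively hold it with probability 6/7.
The host can always find 4 empty doors to open, so the reveals don't change that 6/7; it is now spread over the 2 remaining unopened doors.
P(win by switching) = (6/7) · (1/2) = 3/7.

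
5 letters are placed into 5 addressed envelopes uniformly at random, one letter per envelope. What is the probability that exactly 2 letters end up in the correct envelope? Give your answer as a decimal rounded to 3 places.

Choose which 2 of the 5 are fixed: C(5,2) = 10 ways.
The remaining 3 must have no fixed point: D(3) = 2.
P = 10·2/120 = 1/6 ≈ 0.167.

0.167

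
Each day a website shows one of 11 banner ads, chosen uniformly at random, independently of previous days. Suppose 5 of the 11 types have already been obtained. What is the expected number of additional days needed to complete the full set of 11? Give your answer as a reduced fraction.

Starting from 5 distinct types, each trial gives a new one with probability (11−i)/11 when i types are held, so the wait for the next new type is 11/(11−i).
E = 11/6 + 11/5 + 11/4 + 11/3 + 11/2 + 11/1 = 539/20.

539/20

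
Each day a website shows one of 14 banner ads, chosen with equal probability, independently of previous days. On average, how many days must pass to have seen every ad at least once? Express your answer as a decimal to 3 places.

45.522

After i distinct types are collected, each trial gives a new one with probability (14−i)/14, so the expected wait for the next new type is 14/(14−i).
E = 14/14 + 14/13 + 14/12 + 14/11 + 14/10 + 14/9 + 14/8 + 14/7 + 14/6 + 14/5 + 14/4 + 14/3 + 14/2 + 14/1 = 1171733/25740 ≈ 45.522.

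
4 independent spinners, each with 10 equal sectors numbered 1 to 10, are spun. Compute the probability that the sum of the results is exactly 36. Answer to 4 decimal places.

There are 10^4 = 10000 equally likely outcomes.
The number of ordered 4-tuples from {1,…,10} summing to 36 is 35.
P(sum = 36) = 35/10000 = 7/2000 ≈ 0.0035.

0.0035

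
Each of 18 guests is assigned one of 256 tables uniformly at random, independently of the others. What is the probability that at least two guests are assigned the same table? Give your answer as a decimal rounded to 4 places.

It's easier to compute the probability that all 18 are distinct.
P(all distinct) = 256/256 · 255/256 · ··· · 239/256 ≈ 0.5424.
So the probability of at least one match is 1 − 0.5424 = 0.4576.

0.4576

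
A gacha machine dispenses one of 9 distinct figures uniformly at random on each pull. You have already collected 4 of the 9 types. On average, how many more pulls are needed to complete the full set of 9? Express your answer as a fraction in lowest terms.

411/20

Starting from 4 distinct types, each trial gives a new one with probability (9−i)/9 when i types are held, so the wait for the next new type is 9/(9−i).
E = 9/5 + 9/4 + 9/3 + 9/2 + 9/1 = 411/20.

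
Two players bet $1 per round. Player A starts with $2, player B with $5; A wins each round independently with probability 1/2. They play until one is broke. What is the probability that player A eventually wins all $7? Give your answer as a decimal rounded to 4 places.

0.2857

With a fair step, P(i) = ½P(i−1) + ½P(i+1) with P(0)=0, P(7)=1 has the linear solution P(i) = i/7.
P(2) = 2/7 ≈ 0.2857.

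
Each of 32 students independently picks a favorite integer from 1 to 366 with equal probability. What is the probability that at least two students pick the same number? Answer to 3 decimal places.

It's easier to compute the probability that all 32 are distinct.
P(all distinct) = 366/366 · 365/366 · ··· · 335/366 ≈ 0.248.
So the probability of at least one match is 1 − 0.248 = 0.752.

0.752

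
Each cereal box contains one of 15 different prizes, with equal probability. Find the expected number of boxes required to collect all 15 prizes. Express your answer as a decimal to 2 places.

After i distinct types are collected, each trial gives a new one with probability (15−i)/15, so the expected wait for the next new type is 15/(15−i).
E = 15/15 + 15/14 + 15/13 + 15/12 + 15/11 + 15/10 + 15/9 + 15/8 + 15/7 + 15/6 + 15/5 + 15/4 + 15/3 + 15/2 + 15/1 = 1195757/24024 ≈ 49.77.

49.77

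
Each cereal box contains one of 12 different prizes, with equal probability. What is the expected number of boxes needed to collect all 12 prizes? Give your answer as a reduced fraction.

After i distinct types are collected, each trial gives a new one with probability (12−i)/12, so the expected wait for the next new type is 12/(12−i).
E = 12/12 + 12/11 + 12/10 + 12/9 + 12/8 + 12/7 + 12/6 + 12/5 + 12/4 + 12/3 + 12/2 + 12/1 = 86021/2310.

86021/2310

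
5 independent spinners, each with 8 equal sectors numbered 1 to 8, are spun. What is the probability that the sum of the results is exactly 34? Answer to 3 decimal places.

0.006

There are 8^5 = 32768 equally likely outcomes.
The number of ordered 5-tuples from {1,…,8} summing to 34 is 210.
P(sum = 34) = 210/32768 = 105/16384 ≈ 0.006.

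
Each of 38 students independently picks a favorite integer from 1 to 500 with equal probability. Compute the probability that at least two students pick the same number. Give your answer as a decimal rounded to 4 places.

It's easier to compute the probability that all 38 are distinct.
P(all distinct) = 500/500 · 499/500 · ··· · 463/500 ≈ 0.2363.
So the probability of at least one match is 1 − 0.2363 = 0.7637.

0.7637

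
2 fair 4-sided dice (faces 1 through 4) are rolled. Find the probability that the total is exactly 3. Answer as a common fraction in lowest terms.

1/8

There are 4^2 = 16 equally likely outcomes.
The number of ordered 2-tuples from {1,…,4} summing to 3 is 2.
P(sum = 3) = 2/16 = 1/8.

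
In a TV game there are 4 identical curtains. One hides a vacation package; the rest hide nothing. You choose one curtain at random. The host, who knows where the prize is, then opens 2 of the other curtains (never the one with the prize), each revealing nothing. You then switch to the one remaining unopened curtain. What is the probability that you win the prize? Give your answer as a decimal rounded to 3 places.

0.750

Your original curtain holds the prize with probability 1/4, so the other 3 collectively hold it with probability 3/4.
The host can always find 2 empty curtains to open, so the reveals don't change that 3/4; it is now spread over the 1 remaining unopened curtain.
P(win by switching) = (3/4) · (1/1) = 3/4 ≈ 0.750.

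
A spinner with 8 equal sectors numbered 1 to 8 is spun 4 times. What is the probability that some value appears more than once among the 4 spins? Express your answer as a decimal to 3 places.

0.590

P(all 4 different) = 8/8 · 7/8 · ··· · 5/8 ≈ 0.410.
P(at least two equal) = 1 − 0.410 = 0.590.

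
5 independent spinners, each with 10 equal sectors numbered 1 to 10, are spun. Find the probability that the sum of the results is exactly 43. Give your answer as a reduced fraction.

33/10000

There are 10^5 = 100000 equally likely outcomes.
The number of ordered 5-tuples from {1,…,10} summing to 43 is 330.
P(sum = 43) = 330/100000 = 33/10000.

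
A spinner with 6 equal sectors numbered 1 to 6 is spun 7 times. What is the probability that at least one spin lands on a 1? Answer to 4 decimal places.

P(no spin lands on a 1) = (5/6)^7 ≈ 0.2791.
P(at least one) = 1 − 0.2791 = 0.7209.

0.7209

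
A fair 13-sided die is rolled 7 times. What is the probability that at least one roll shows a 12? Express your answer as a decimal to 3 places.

P(no roll shows a 12) = (12/13)^7 ≈ 0.571.
P(at least one) = 1 − 0.571 = 0.429.

0.429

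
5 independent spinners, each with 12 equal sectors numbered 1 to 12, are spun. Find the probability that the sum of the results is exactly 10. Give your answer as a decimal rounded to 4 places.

There are 12^5 = 248832 equally likely outcomes.
The number of ordered 5-tuples from {1,…,12} summing to 10 is 126.
P(sum = 10) = 126/248832 = 7/13824 ≈ 0.0005.

0.0005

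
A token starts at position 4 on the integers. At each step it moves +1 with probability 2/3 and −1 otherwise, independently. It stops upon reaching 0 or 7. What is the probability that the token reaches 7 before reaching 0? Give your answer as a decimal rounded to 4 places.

Let r = q/p = (1/3)/(2/3) = 1/2. The recurrence P(i) = p·P(i+1) + q·P(i−1) with P(0)=0, P(7)=1 gives P(i) = (1 − r^i)/(1 − r^7).
P(4) = (1 − (1/2)^4) / (1 − (1/2)^7) = 120/127 ≈ 0.9449.

0.9449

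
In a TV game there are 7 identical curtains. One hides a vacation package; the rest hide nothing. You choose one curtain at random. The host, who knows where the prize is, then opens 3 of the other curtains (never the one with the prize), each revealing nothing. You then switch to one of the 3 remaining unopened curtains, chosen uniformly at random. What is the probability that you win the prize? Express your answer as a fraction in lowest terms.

Your original curtain holds the prize with probability 1/7, so the other 6 collectively hold it with probability 6/7.
The host can always find 3 empty curtains to open, so the reveals don't change that 6/7; it is now spread over the 3 remaining unopened curtains.
P(win by switching) = (6/7) · (1/3) = 2/7.

2/7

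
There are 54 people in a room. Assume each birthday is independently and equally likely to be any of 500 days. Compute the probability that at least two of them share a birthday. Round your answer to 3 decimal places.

It's easier to compute the probability that all 54 are distinct.
P(all distinct) = 500/500 · 499/500 · ··· · 447/500 ≈ 0.051.
So the probability of at least one match is 1 − 0.051 = 0.949.

0.949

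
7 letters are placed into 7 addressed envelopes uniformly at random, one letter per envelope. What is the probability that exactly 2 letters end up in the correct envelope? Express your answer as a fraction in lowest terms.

11/60

Choose which 2 of the 7 are fixed: C(7,2) = 21 ways.
The remaining 5 must have no fixed point: D(5) = 44.
P = 21·44/5040 = 11/60.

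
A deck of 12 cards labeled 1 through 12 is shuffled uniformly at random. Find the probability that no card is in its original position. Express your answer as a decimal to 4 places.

This is the derangement probability: permutations of 12 with no fixed point.
D(12) = 12! · (1 − 1/1! + 1/2! − ··· + (−1)^12/12!) = 176214841.
P = 176214841/479001600 = 16019531/43545600 ≈ 0.3679.

0.3679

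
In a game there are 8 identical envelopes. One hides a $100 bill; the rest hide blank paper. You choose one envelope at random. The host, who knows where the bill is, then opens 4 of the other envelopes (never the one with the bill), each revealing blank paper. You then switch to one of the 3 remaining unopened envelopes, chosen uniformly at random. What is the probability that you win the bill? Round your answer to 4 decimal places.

0.2917

Your original envelope holds the bill with probability 1/8, so the other 7 collectively hold it with probability 7/8.
The host can always find 4 empty envelopes to open, so the reveals don't change that 7/8; it is now spread over the 3 remaining unopened envelopes.
P(win by switching) = (7/8) · (1/3) = 7/24 ≈ 0.2917.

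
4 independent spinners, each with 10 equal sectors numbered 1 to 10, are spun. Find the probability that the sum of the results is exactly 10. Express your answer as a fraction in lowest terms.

21/2500

There are 10^4 = 10000 equally likely outcomes.
The number of ordered 4-tuples from {1,…,10} summing to 10 is 84.
P(sum = 10) = 84/10000 = 21/2500.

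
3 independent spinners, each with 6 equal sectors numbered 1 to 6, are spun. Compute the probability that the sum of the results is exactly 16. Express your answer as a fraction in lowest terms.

There are 6^3 = 216 equally likely outcomes.
The number of ordered 3-tuples from {1,…,6} summing to 16 is 6.
P(sum = 16) = 6/216 = 1/36.

1/36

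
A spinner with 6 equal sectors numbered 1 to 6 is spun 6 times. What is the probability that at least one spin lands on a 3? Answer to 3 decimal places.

0.665

P(no spin lands on a 3) = (5/6)^6 ≈ 0.335.
P(at least one) = 1 − 0.335 = 0.665.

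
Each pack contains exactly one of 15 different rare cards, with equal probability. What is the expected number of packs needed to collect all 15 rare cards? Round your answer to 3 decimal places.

49.773

After i distinct types are collected, each trial gives a new one with probability (15−i)/15, so the expected wait for the next new type is 15/(15−i).
E = 15/15 + 15/14 + 15/13 + 15/12 + 15/11 + 15/10 + 15/9 + 15/8 + 15/7 + 15/6 + 15/5 + 15/4 + 15/3 + 15/2 + 15/1 = 1195757/24024 ≈ 49.773.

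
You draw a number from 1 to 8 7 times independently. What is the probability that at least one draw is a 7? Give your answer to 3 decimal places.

0.607

P(no draw is a 7) = (7/8)^7 ≈ 0.393.
P(at least one) = 1 − 0.393 = 0.607.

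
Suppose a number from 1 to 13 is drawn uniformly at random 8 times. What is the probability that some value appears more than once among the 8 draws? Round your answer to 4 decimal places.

0.9364

P(all 8 different) = 13/13 · 12/13 · ··· · 6/13 ≈ 0.0636.
P(at least two equal) = 1 − 0.0636 = 0.9364.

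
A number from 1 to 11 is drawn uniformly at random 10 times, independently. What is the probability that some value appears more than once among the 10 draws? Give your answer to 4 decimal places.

0.9985

P(all 10 different) = 11/11 · 10/11 · ··· · 2/11 ≈ 0.0015.
P(at least two equal) = 1 − 0.0015 = 0.9985.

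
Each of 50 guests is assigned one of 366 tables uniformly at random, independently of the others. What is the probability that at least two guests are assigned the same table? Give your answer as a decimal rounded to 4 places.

It's easier to compute the probability that all 50 are distinct.
P(all distinct) = 366/366 · 365/366 · ··· · 317/366 ≈ 0.0299.
So the probability of at least one match is 1 − 0.0299 = 0.9701.

0.9701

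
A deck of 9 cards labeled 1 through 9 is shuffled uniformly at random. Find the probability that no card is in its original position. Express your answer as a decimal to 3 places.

0.368

This is the derangement probability: permutations of 9 with no fixed point.
D(9) = 9! · (1 − 1/1! + 1/2! − ··· + (−1)^9/9!) = 133496.
P = 133496/362880 = 16687/45360 ≈ 0.368.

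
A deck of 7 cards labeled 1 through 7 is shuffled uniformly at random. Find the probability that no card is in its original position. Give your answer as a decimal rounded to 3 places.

0.368

This is the derangement probability: permutations of 7 with no fixed point.
D(7) = 7! · (1 − 1/1! + 1/2! − ··· + (−1)^7/7!) = 1854.
P = 1854/5040 = 103/280 ≈ 0.368.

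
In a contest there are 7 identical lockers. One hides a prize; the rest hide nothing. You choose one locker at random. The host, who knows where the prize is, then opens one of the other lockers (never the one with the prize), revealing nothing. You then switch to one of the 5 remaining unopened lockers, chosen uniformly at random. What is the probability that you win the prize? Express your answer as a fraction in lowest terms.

6/35

Your original locker holds the prize with probability 1/7, so the other 6 collectively hold it with probability 6/7.
The host can always find an empty locker to open, so this doesn't change that 6/7; it is now spread over the 5 remaining unopened lockers.
P(win by switching) = (6/7) · (1/5) = 6/35.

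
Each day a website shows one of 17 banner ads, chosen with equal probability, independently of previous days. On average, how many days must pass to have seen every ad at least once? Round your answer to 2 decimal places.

After i distinct types are collected, each trial gives a new one with probability (17−i)/17, so the expected wait for the next new type is 17/(17−i).
E = 17/17 + 17/16 + 17/15 + 17/14 + 17/13 + 17/12 + 17/11 + 17/10 + 17/9 + 17/8 + 17/7 + 17/6 + 17/5 + 17/4 + 17/3 + 17/2 + 17/1 = 42142223/720720 ≈ 58.47.

58.47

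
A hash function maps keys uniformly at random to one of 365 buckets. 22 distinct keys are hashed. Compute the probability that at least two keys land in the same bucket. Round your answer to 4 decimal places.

0.4757

It's easier to compute the probability that all 22 are distinct.
P(all distinct) = 365/365 · 364/365 · ··· · 344/365 ≈ 0.5243.
So the probability of at least one match is 1 − 0.5243 = 0.4757.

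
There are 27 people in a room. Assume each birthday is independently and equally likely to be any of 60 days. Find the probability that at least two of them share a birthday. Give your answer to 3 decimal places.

0.999

It's easier to compute the probability that all 27 are distinct.
P(all distinct) = 60/60 · 59/60 · ··· · 34/60 ≈ 0.001.
So the probability of at least one match is 1 − 0.001 = 0.999.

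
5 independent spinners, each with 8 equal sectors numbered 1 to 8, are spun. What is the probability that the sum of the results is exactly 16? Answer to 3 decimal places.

0.036

There are 8^5 = 32768 equally likely outcomes.
The number of ordered 5-tuples from {1,…,8} summing to 16 is 1190.
P(sum = 16) = 1190/32768 = 595/16384 ≈ 0.036.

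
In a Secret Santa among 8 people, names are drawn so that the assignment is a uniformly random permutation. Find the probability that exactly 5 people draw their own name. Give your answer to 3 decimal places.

Choose which 5 of the 8 are fixed: C(8,5) = 56 ways.
The remaining 3 must have no fixed point: D(3) = 2.
P = 56·2/40320 = 1/360 ≈ 0.003.

0.003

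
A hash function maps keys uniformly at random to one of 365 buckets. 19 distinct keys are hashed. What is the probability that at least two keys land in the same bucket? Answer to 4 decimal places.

It's easier to compute the probability that all 19 are distinct.
P(all distinct) = 365/365 · 364/365 · ··· · 347/365 ≈ 0.6209.
So the probability of at least one match is 1 − 0.6209 = 0.3791.

0.3791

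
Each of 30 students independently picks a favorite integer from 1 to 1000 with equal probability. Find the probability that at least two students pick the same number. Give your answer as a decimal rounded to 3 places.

0.356

It's easier to compute the probability that all 30 are distinct.
P(all distinct) = 1000/1000 · 999/1000 · ··· · 971/1000 ≈ 0.644.
So the probability of at least one match is 1 − 0.644 = 0.356.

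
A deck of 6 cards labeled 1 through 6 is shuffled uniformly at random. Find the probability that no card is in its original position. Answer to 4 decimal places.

0.3681

This is the derangement probability: permutations of 6 with no fixed point.
D(6) = 6! · (1 − 1/1! + 1/2! − ··· + (−1)^6/6!) = 265.
P = 265/720 = 53/144 ≈ 0.3681.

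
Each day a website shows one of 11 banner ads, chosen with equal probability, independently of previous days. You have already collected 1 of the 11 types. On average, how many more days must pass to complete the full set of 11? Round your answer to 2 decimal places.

32.22

Starting from 1 distinct type, each trial gives a new one with probability (11−i)/11 when i types are held, so the wait for the next new type is 11/(11−i).
E = 11/10 + 11/9 + 11/8 + 11/7 + 11/6 + 11/5 + 11/4 + 11/3 + 11/2 + 11/1 = 81191/2520 ≈ 32.22.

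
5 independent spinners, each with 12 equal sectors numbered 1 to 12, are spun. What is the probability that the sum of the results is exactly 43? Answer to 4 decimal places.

0.0215

There are 12^5 = 248832 equally likely outcomes.
The number of ordered 5-tuples from {1,…,12} summing to 43 is 5355.
P(sum = 43) = 5355/248832 = 595/27648 ≈ 0.0215.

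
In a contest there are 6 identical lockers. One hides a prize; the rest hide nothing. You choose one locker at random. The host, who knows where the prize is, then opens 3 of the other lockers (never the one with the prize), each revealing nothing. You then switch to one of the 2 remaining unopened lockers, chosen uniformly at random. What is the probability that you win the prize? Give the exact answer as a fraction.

Your original locker holds the prize with probability 1/6, so the other 5 collectively hold it with probability 5/6.
The host can always find 3 empty lockers to open, so the reveals don't change that 5/6; it is now spread over the 2 remaining unopened lockers.
P(win by switching) = (5/6) · (1/2) = 5/12.

5/12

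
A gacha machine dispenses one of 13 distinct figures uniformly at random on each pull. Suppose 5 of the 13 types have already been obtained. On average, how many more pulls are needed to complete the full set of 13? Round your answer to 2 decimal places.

35.33

Starting from 5 distinct types, each trial gives a new one with probability (13−i)/13 when i types are held, so the wait for the next new type is 13/(13−i).
E = 13/8 + 13/7 + 13/6 + 13/5 + 13/4 + 13/3 + 13/2 + 13/1 = 9893/280 ≈ 35.33.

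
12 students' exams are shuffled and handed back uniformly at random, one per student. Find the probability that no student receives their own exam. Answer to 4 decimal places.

0.3679

This is the derangement probability: permutations of 12 with no fixed point.
D(12) = 12! · (1 − 1/1! + 1/2! − ··· + (−1)^12/12!) = 176214841.
P = 176214841/479001600 = 16019531/43545600 ≈ 0.3679.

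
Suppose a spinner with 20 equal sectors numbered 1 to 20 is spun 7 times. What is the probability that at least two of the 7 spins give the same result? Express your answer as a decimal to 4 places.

0.6948

P(all 7 different) = 20/20 · 19/20 · ··· · 14/20 ≈ 0.3052.
P(at least two equal) = 1 − 0.3052 = 0.6948.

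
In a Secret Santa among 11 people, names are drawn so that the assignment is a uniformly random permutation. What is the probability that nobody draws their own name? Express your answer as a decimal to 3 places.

0.368

This is the derangement probability: permutations of 11 with no fixed point.
D(11) = 11! · (1 − 1/1! + 1/2! − ··· + (−1)^11/11!) = 14684570.
P = 14684570/39916800 = 1468457/3991680 ≈ 0.368.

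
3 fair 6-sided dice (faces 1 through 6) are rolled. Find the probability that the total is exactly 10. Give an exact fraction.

There are 6^3 = 216 equally likely outcomes.
The number of ordered 3-tuples from {1,…,6} summing to 10 is 27.
P(sum = 10) = 27/216 = 1/8.

1/8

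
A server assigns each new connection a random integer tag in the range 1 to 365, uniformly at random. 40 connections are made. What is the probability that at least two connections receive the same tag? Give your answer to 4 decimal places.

It's easier to compute the probability that all 40 are distinct.
P(all distinct) = 365/365 · 364/365 · ··· · 326/365 ≈ 0.1088.
So the probability of at least one match is 1 − 0.1088 = 0.8912.

0.8912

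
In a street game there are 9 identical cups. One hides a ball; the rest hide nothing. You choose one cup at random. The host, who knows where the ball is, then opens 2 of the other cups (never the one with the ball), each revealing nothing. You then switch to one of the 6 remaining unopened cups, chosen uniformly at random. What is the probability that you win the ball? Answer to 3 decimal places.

0.148

Your original cup holds the ball with probability 1/9, so the other 8 collectively hold it with probability 8/9.
The host can always find 2 empty cups to open, so the reveals don't change that 8/9; it is now spread over the 6 remaining unopened cups.
P(win by switching) = (8/9) · (1/6) = 4/27 ≈ 0.148.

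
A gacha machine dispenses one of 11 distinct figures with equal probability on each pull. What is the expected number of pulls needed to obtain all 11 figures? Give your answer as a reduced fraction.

83711/2520

After i distinct types are collected, each trial gives a new one with probability (11−i)/11, so the expected wait for the next new type is 11/(11−i).
E = 11/11 + 11/10 + 11/9 + 11/8 + 11/7 + 11/6 + 11/5 + 11/4 + 11/3 + 11/2 + 11/1 = 83711/2520.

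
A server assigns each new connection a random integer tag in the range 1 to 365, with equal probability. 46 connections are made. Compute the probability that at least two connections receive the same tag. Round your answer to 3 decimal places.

0.948

It's easier to compute the probability that all 46 are distinct.
P(all distinct) = 365/365 · 364/365 · ··· · 320/365 ≈ 0.052.
So the probability of at least one match is 1 − 0.052 = 0.948.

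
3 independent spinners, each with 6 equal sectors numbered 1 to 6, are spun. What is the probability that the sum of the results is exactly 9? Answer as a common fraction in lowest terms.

There are 6^3 = 216 equally likely outcomes.
The number of ordered 3-tuples from {1,…,6} summing to 9 is 25.
P(sum = 9) = 25/216.

25/216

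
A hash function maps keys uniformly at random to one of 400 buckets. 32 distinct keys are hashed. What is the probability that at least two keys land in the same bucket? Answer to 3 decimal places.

0.720

It's easier to compute the probability that all 32 are distinct.
P(all distinct) = 400/400 · 399/400 · ··· · 369/400 ≈ 0.280.
So the probability of at least one match is 1 − 0.280 = 0.720.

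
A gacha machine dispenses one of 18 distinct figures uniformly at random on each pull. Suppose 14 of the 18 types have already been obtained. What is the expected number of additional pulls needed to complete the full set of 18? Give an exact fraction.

Starting from 14 distinct types, each trial gives a new one with probability (18−i)/18 when i types are held, so the wait for the next new type is 18/(18−i).
E = 18/4 + 18/3 + 18/2 + 18/1 = 75/2.

75/2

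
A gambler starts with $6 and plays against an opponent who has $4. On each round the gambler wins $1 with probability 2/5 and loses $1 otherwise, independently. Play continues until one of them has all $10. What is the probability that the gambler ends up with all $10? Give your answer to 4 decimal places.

Let r = q/p = (3/5)/(2/5) = 3/2. The recurrence P(i) = p·P(i+1) + q·P(i−1) with P(0)=0, P(10)=1 gives P(i) = (1 − r^i)/(1 − r^10).
P(6) = (1 − (3/2)^6) / (1 − (3/2)^10) = 2128/11605 ≈ 0.1834.

0.1834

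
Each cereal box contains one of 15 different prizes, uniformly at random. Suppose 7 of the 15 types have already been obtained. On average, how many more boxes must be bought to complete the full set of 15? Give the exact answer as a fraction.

Starting from 7 distinct types, each trial gives a new one with probability (15−i)/15 when i types are held, so the wait for the next new type is 15/(15−i).
E = 15/8 + 15/7 + 15/6 + 15/5 + 15/4 + 15/3 + 15/2 + 15/1 = 2283/56.

2283/56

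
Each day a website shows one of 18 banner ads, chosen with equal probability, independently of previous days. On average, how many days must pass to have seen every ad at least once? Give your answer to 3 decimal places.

After i distinct types are collected, each trial gives a new one with probability (18−i)/18, so the expected wait for the next new type is 18/(18−i).
E = 18/18 + 18/17 + 18/16 + 18/15 + 18/14 + 18/13 + 18/12 + 18/11 + 18/10 + 18/9 + 18/8 + 18/7 + 18/6 + 18/5 + 18/4 + 18/3 + 18/2 + 18/1 = 42822903/680680 ≈ 62.912.

62.912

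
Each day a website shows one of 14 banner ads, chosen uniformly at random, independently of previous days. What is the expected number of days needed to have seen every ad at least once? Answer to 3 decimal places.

After i distinct types are collected, each trial gives a new one with probability (14−i)/14, so the expected wait for the next new type is 14/(14−i).
E = 14/14 + 14/13 + 14/12 + 14/11 + 14/10 + 14/9 + 14/8 + 14/7 + 14/6 + 14/5 + 14/4 + 14/3 + 14/2 + 14/1 = 1171733/25740 ≈ 45.522.

45.522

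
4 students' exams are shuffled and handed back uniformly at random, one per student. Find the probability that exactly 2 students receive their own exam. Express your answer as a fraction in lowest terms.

1/4

Choose which 2 of the 4 are fixed: C(4,2) = 6 ways.
The remaining 2 must have no fixed point: D(2) = 1.
P = 6·1/24 = 1/4.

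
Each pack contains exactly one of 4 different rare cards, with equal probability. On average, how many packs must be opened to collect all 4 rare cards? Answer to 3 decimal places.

After i distinct types are collected, each trial gives a new one with probability (4−i)/4, so the expected wait for the next new type is 4/(4−i).
E = 4/4 + 4/3 + 4/2 + 4/1 = 25/3 ≈ 8.333.

8.333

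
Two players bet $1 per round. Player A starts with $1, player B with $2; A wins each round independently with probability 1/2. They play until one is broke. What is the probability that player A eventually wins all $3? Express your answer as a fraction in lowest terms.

1/3

With a fair step, P(i) = ½P(i−1) + ½P(i+1) with P(0)=0, P(3)=1 has the linear solution P(i) = i/3.
P(1) = 1/3.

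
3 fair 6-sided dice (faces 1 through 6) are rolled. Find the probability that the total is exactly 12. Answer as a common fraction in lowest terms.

There are 6^3 = 216 equally likely outcomes.
The number of ordered 3-tuples from {1,…,6} summing to 12 is 25.
P(sum = 12) = 25/216.

25/216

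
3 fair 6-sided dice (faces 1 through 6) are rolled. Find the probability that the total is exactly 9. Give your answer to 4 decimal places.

There are 6^3 = 216 equally likely outcomes.
The number of ordered 3-tuples from {1,…,6} summing to 9 is 25.
P(sum = 9) = 25/216 ≈ 0.1157.

0.1157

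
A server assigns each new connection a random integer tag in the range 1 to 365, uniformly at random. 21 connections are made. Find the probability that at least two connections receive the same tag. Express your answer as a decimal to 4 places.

0.4437

It's easier to compute the probability that all 21 are distinct.
P(all distinct) = 365/365 · 364/365 · ··· · 345/365 ≈ 0.5563.
So the probability of at least one match is 1 − 0.5563 = 0.4437.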